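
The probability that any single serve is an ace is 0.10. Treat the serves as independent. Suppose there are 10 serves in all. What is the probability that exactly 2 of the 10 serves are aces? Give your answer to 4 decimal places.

X ~ Binomial(n=10, p=0.10).
P(X=2) = C(10,2) · p^2 · (1−p)^8
= 45 · 0.01 · 0.43047 = 0.193710

0.1937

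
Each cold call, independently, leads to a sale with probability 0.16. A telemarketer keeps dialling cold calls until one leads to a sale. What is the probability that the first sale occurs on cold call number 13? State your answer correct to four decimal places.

Geometric (trials to first success), p = 0.16.
P(Y = 13) = (1−p)^12 · p = 0.12341 · 0.16 = 0.019746

0.0197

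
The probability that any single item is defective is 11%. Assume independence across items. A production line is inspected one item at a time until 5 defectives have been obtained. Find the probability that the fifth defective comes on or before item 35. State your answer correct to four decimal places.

0.3399

Finishing within 35 items ⇔ at least 5 successes in the first 35. With X ~ Binomial(35, 0.11), P(Y ≤ 35) = 1 − P(X ≤ 4).
  k=0: C(35,0)·0.11^0·0.89^35 = 0.016930
  k=1: C(35,1)·0.11^1·0.89^34 = 0.073235
  k=2: C(35,2)·0.11^2·0.89^33 = 0.153877
  k=3: C(35,3)·0.11^3·0.89^32 = 0.209203
  k=4: C(35,4)·0.11^4·0.89^31 = 0.206852
1 − 0.660097 = 0.339903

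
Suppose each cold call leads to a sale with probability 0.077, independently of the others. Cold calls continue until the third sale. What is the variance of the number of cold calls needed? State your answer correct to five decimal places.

Y = total cold calls until the third success; negative binomial with r=3, p=0.077.
Var(Y) = r(1−p)/p² = 3·0.923 / 0.077² = 467.0264800

467.02648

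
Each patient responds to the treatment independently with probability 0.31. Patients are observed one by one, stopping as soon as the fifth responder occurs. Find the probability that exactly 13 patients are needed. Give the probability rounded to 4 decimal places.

Y = trial on which the fifth success occurs; negative binomial, r=5, p=0.31.
P(Y=13) = C(12,4) · p^5 · (1−p)^8
= 495 · 0.0028629 · 0.05138 = 0.072813

0.0728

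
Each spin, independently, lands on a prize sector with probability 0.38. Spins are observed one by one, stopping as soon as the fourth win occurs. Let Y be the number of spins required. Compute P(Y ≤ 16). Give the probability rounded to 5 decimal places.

Finishing within 16 spins ⇔ at least 4 successes in the first 16. With X ~ Binomial(16, 0.38), P(Y ≤ 16) = 1 − P(X ≤ 3).
  k=0: C(16,0)·0.38^0·0.62^16 = 0.0004767
  k=1: C(16,1)·0.38^1·0.62^15 = 0.0046750
  k=2: C(16,2)·0.38^2·0.62^14 = 0.0214898
  k=3: C(16,3)·0.38^3·0.62^13 = 0.0614654
1 − 0.0881069 = 0.9118931

0.91189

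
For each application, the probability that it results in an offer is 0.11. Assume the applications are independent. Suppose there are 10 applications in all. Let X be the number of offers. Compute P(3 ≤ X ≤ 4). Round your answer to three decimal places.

0.086

X ~ Binomial(10, 0.11); P(3 ≤ X ≤ 4) = Σ C(10,k) p^k (1−p)^(10−k) over k:
  k=3: C(10,3)·0.11^3·0.89^7 = 0.07065
  k=4: C(10,4)·0.11^4·0.89^6 = 0.01528
Total = 0.08593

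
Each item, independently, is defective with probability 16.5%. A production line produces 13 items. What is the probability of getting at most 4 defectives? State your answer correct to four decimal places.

0.9507

X ~ Binomial(13, 0.165); P(X ≤ 4) = Σ C(13,k) p^k (1−p)^(13−k) over k:
  k=0: C(13,0)·0.165^0·0.835^13 = 0.095923
  k=1: C(13,1)·0.165^1·0.835^12 = 0.246414
  k=2: C(13,2)·0.165^2·0.835^11 = 0.292155
  k=3: C(13,3)·0.165^3·0.835^10 = 0.211681
  k=4: C(13,4)·0.165^4·0.835^9 = 0.104573
Total = 0.950747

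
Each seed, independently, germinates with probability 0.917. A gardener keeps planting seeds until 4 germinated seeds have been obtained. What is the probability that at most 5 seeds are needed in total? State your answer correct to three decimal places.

0.942

Finishing within 5 seeds ⇔ at least 4 successes in the first 5. With X ~ Binomial(5, 0.917), P(Y ≤ 5) = 1 − P(X ≤ 3).
  k=0: C(5,0)·0.917^0·0.083^5 = 0.00000
  k=1: C(5,1)·0.917^1·0.083^4 = 0.00022
  k=2: C(5,2)·0.917^2·0.083^3 = 0.00481
  k=3: C(5,3)·0.917^3·0.083^2 = 0.05312
1 − 0.05815 = 0.94185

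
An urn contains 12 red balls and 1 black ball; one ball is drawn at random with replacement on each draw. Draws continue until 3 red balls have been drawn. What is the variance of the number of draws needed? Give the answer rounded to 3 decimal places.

Y = total draws until the third success; negative binomial with r=3, p=0.923077.
Var(Y) = r(1−p)/p² = 3·0.076923 / 0.923077² = 0.27083

0.271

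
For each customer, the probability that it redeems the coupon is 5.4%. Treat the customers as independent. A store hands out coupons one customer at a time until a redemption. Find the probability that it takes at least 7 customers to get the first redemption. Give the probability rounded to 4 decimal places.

Y = number of customers to the first success; geometric, p = 0.054.
P(Y > 6) = P(first 6 all fail) = (1−p)^6 = 0.716716

0.7167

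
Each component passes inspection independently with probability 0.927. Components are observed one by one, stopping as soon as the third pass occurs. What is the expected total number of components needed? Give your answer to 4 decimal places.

3.2362

Y = total components until the third success; negative binomial with r=3, p=0.927.
E[Y] = r / p = 3 / 0.927 = 3.236246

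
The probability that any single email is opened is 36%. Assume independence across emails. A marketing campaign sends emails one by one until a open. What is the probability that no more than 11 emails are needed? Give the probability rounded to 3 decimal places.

Y = number of emails to the first success; geometric, p = 0.36.
P(Y ≤ 11) = 1 − (1−p)^11 = 1 − 0.00738 = 0.99262

0.993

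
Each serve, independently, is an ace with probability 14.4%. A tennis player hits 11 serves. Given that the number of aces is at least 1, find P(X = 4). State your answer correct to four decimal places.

X ~ Binomial(11, 0.144). Want P(X=4 | X≥1) = P(X=4) / P(X≥1).
P(X=4) = C(11,4)·0.144^4·0.856^7 = 0.047784
P(X≥1) = 1 − 0.180805 = 0.819195
Ratio = 0.047784 / 0.819195 = 0.058330

0.0583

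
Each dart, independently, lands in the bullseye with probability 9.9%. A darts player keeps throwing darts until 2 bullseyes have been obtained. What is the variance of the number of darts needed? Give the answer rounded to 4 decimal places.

Y = total darts until the second success; negative binomial with r=2, p=0.099.
Var(Y) = r(1−p)/p² = 2·0.901 / 0.099² = 183.858790

183.8588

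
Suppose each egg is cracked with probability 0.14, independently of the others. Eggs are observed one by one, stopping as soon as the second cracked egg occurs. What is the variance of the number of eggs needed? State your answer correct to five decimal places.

87.75510

Y = total eggs until the second success; negative binomial with r=2, p=0.14.
Var(Y) = r(1−p)/p² = 2·0.86 / 0.14² = 87.7551020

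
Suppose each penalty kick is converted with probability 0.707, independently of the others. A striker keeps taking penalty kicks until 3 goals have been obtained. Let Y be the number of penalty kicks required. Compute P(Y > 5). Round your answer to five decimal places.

0.15394

Needing more than 5 penalty kicks ⇔ fewer than 3 successes in the first 5. With X ~ Binomial(5, 0.707), P(Y > 5) = P(X ≤ 2).
  k=0: C(5,0)·0.707^0·0.293^5 = 0.0021594
  k=1: C(5,1)·0.707^1·0.293^4 = 0.0260531
  k=2: C(5,2)·0.707^2·0.293^3 = 0.1257308
P(X ≤ 2) = 0.1539434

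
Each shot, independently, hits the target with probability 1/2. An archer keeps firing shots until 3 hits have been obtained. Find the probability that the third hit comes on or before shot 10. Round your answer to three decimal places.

Finishing within 10 shots ⇔ at least 3 successes in the first 10. With X ~ Binomial(10, 0.50), P(Y ≤ 10) = 1 − P(X ≤ 2).
  k=0: C(10,0)·0.50^0·0.50^10 = 0.00098
  k=1: C(10,1)·0.50^1·0.50^9 = 0.00977
  k=2: C(10,2)·0.50^2·0.50^8 = 0.04395
1 − 0.05469 = 0.94531

0.945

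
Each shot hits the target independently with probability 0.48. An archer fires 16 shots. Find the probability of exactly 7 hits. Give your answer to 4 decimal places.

X ~ Binomial(n=16, p=0.48).
P(X=7) = C(16,7) · p^7 · (1−p)^9
= 11440 · 0.0058707 · 0.0027799 = 0.186700

0.1867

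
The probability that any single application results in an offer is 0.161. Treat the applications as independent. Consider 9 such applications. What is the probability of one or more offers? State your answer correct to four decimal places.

0.7940

P(at least one) = 1 − P(none) = 1 − (1 − 0.161)^9
= 1 − 0.205995 = 0.794005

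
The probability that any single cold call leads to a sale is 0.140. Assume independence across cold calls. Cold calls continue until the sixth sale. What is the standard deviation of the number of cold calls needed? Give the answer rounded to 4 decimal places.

Y = total cold calls until the sixth success; negative binomial with r=6, p=0.14.
SD(Y) = √[r(1−p)/p²] = √(263.265306) = 16.225452

16.2255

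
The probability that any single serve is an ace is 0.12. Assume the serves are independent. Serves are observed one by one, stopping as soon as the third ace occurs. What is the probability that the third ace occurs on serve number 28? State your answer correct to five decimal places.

Y = trial on which the third success occurs; negative binomial, r=3, p=0.12.
P(Y=28) = C(27,2) · p^3 · (1−p)^25
= 351 · 0.001728 · 0.040932 = 0.0248266

0.02483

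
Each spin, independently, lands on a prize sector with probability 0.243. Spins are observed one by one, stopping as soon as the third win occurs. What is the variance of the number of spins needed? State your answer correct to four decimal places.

38.4596

Y = total spins until the third success; negative binomial with r=3, p=0.243.
Var(Y) = r(1−p)/p² = 3·0.757 / 0.243² = 38.459584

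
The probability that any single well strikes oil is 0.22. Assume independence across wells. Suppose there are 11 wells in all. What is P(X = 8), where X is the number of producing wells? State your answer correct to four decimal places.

0.0004

X ~ Binomial(n=11, p=0.22).
P(X=8) = C(11,8) · p^8 · (1−p)^3
= 165 · 5.4876e-06 · 0.47455 = 0.000430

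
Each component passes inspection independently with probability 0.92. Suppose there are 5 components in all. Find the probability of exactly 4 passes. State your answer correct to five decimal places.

X ~ Binomial(n=5, p=0.92).
P(X=4) = C(5,4) · p^4 · (1−p)^1
= 5 · 0.71639 · 0.08 = 0.2865572

0.28656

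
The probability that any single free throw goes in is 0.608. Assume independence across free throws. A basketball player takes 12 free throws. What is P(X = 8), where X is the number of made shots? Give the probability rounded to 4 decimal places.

X ~ Binomial(n=12, p=0.608).
P(X=8) = C(12,8) · p^8 · (1−p)^4
= 495 · 0.018674 · 0.023613 = 0.218262

0.2183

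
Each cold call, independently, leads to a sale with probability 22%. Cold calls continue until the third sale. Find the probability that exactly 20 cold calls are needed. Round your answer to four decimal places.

0.0267

Y = trial on which the third success occurs; negative binomial, r=3, p=0.22.
P(Y=20) = C(19,2) · p^3 · (1−p)^17
= 171 · 0.010648 · 0.014642 = 0.026661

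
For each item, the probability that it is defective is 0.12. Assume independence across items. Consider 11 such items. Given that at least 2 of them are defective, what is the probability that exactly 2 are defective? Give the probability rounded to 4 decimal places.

0.6472

X ~ Binomial(11, 0.12). Want P(X=2 | X≥2) = P(X=2) / P(X≥2).
P(X=2) = C(11,2)·0.12^2·0.88^9 = 0.250651
P(X≥2) = 1 − 0.245081 − 0.367621 = 0.387298
Ratio = 0.250651 / 0.387298 = 0.647179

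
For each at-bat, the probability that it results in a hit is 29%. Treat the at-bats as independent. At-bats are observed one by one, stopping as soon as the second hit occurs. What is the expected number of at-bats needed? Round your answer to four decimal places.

6.8966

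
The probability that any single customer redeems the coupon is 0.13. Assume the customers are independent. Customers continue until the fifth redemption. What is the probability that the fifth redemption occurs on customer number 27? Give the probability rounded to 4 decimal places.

0.0259

Y = trial on which the fifth success occurs; negative binomial, r=5, p=0.13.
P(Y=27) = C(26,4) · p^5 · (1−p)^22
= 14950 · 3.7129e-05 · 0.046711 = 0.025929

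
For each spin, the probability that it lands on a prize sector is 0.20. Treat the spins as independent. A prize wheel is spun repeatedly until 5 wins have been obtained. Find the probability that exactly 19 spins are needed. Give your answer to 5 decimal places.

Y = trial on which the fifth success occurs; negative binomial, r=5, p=0.20.
P(Y=19) = C(18,4) · p^5 · (1−p)^14
= 3060 · 0.00032 · 0.04398 = 0.0430657

0.04307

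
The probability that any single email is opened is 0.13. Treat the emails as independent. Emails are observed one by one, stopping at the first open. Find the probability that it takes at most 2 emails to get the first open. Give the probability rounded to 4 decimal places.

0.2431

Y = number of emails to the first success; geometric, p = 0.13.
P(Y ≤ 2) = 1 − (1−p)^2 = 1 − 0.756900 = 0.243100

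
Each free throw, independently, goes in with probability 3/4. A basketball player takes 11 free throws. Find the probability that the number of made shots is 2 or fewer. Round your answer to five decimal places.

0.00013

X ~ Binomial(11, 0.75); P(X ≤ 2) = Σ C(11,k) p^k (1−p)^(11−k) over k:
  k=0: C(11,0)·0.75^0·0.25^11 = 0.0000002
  k=1: C(11,1)·0.75^1·0.25^10 = 0.0000079
  k=2: C(11,2)·0.75^2·0.25^9 = 0.0001180
Total = 0.0001261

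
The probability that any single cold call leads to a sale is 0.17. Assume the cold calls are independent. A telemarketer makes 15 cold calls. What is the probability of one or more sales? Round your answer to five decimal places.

P(at least one) = 1 − P(none) = 1 − (1 − 0.17)^15
= 1 − 0.0611183 = 0.9388817

0.93888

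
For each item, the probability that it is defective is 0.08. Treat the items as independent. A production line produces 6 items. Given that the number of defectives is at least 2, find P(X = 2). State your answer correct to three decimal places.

0.890

X ~ Binomial(6, 0.08). Want P(X=2 | X≥2) = P(X=2) / P(X≥2).
P(X=2) = C(6,2)·0.08^2·0.92^4 = 0.06877
P(X≥2) = 1 − 0.60636 − 0.31636 = 0.07729
Ratio = 0.06877 / 0.07729 = 0.88986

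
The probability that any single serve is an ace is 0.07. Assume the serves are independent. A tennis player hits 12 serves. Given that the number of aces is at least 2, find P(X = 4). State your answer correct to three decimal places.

0.033

X ~ Binomial(12, 0.07). Want P(X=4 | X≥2) = P(X=4) / P(X≥2).
P(X=4) = C(12,4)·0.07^4·0.93^8 = 0.00665
P(X≥2) = 1 − 0.41860 − 0.37809 = 0.20332
Ratio = 0.00665 / 0.20332 = 0.03271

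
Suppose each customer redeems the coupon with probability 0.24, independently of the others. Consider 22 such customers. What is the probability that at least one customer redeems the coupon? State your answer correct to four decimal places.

0.9976

P(at least one) = 1 − P(none) = 1 − (1 − 0.24)^22
= 1 − 0.002387 = 0.997613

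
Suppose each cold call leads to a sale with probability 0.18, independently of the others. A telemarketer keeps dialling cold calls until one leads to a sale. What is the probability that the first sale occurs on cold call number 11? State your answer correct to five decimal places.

0.02474

Geometric (trials to first success), p = 0.18.
P(Y = 11) = (1−p)^10 · p = 0.13745 · 0.18 = 0.0247406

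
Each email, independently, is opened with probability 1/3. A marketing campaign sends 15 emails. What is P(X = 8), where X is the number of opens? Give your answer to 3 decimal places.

0.057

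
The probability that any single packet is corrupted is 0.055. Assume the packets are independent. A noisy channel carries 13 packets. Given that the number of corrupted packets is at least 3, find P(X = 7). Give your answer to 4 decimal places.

0.0001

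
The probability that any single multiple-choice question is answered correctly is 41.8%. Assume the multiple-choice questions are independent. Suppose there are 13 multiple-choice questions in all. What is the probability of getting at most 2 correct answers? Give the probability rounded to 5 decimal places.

0.04445

X ~ Binomial(13, 0.418); P(X ≤ 2) = Σ C(13,k) p^k (1−p)^(13−k) over k:
  k=0: C(13,0)·0.418^0·0.582^13 = 0.0008790
  k=1: C(13,1)·0.418^1·0.582^12 = 0.0082072
  k=2: C(13,2)·0.418^2·0.582^11 = 0.0353671
Total = 0.0444534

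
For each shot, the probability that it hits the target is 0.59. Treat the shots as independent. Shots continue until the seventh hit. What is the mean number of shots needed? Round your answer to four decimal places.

Y = total shots until the seventh success; negative binomial with r=7, p=0.59.
E[Y] = r / p = 7 / 0.59 = 11.864407

11.8644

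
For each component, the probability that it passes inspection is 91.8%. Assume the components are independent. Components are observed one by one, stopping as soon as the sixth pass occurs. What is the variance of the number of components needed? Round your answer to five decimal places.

Y = total components until the sixth success; negative binomial with r=6, p=0.918.
Var(Y) = r(1−p)/p² = 6·0.082 / 0.918² = 0.5838210

0.58382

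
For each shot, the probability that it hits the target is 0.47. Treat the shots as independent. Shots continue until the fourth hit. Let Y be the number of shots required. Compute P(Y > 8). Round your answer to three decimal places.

Needing more than 8 shots ⇔ fewer than 4 successes in the first 8. With X ~ Binomial(8, 0.47), P(Y > 8) = P(X ≤ 3).
  k=0: C(8,0)·0.47^0·0.53^8 = 0.00623
  k=1: C(8,1)·0.47^1·0.53^7 = 0.04417
  k=2: C(8,2)·0.47^2·0.53^6 = 0.13709
  k=3: C(8,3)·0.47^3·0.53^5 = 0.24314
P(X ≤ 3) = 0.43063

0.431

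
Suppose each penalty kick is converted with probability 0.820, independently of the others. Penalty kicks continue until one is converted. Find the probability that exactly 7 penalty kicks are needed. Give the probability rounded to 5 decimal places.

Geometric (trials to first success), p = 0.82.
P(Y = 7) = (1−p)^6 · p = 3.4012e-05 · 0.82 = 0.0000279

0.00003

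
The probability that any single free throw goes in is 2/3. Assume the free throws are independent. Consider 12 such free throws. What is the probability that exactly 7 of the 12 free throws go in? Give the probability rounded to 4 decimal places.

0.1908

X ~ Binomial(n=12, p=0.666667).
P(X=7) = C(12,7) · p^7 · (1−p)^5
= 792 · 0.058528 · 0.0041152 = 0.190757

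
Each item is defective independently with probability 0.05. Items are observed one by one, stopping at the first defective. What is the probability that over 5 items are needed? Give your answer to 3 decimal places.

0.774

Y = number of items to the first success; geometric, p = 0.05.
P(Y > 5) = P(first 5 all fail) = (1−p)^5 = 0.77378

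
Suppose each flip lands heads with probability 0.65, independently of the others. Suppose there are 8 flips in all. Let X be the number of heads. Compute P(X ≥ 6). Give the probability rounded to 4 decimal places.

X ~ Binomial(8, 0.65); P(X ≥ 6) = Σ C(8,k) p^k (1−p)^(8−k) over k:
  k=6: C(8,6)·0.65^6·0.35^2 = 0.258687
  k=7: C(8,7)·0.65^7·0.35^1 = 0.137262
  k=8: C(8,8)·0.65^8·0.35^0 = 0.031864
Total = 0.427814

0.4278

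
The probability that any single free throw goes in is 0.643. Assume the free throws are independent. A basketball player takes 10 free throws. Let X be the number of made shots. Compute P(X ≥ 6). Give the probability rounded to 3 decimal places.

X ~ Binomial(10, 0.643); P(X ≥ 6) = Σ C(10,k) p^k (1−p)^(10−k) over k:
  k=6: C(10,6)·0.643^6·0.357^4 = 0.24108
  k=7: C(10,7)·0.643^7·0.357^3 = 0.24812
  k=8: C(10,8)·0.643^8·0.357^2 = 0.16759
  k=9: C(10,9)·0.643^9·0.357^1 = 0.06708
  k=10: C(10,10)·0.643^10·0.357^0 = 0.01208
Total = 0.73594

0.736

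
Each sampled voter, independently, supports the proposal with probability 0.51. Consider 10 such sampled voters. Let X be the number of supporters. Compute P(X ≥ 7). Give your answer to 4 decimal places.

0.1888

X ~ Binomial(10, 0.51); P(X ≥ 7) = Σ C(10,k) p^k (1−p)^(10−k) over k:
  k=7: C(10,7)·0.51^7·0.49^3 = 0.126695
  k=8: C(10,8)·0.51^8·0.49^2 = 0.049450
  k=9: C(10,9)·0.51^9·0.49^1 = 0.011437
  k=10: C(10,10)·0.51^10·0.49^0 = 0.001190
Total = 0.188773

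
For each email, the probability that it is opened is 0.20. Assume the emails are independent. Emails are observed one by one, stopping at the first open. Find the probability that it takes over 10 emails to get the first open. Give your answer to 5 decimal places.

0.10737

Y = number of emails to the first success; geometric, p = 0.20.
P(Y > 10) = P(first 10 all fail) = (1−p)^10 = 0.1073742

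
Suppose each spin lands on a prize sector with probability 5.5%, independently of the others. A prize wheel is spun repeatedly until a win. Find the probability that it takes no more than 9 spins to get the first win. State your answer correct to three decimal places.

Y = number of spins to the first success; geometric, p = 0.055.
P(Y ≤ 9) = 1 − (1−p)^9 = 1 − 0.60102 = 0.39898

0.399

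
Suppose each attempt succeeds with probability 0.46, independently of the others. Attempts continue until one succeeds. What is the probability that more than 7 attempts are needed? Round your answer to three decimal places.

0.013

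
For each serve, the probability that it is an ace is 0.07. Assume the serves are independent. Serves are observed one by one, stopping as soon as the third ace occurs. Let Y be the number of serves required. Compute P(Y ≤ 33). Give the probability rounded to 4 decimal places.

0.4095

Finishing within 33 serves ⇔ at least 3 successes in the first 33. With X ~ Binomial(33, 0.07), P(Y ≤ 33) = 1 − P(X ≤ 2).
  k=0: C(33,0)·0.07^0·0.93^33 = 0.091188
  k=1: C(33,1)·0.07^1·0.93^32 = 0.226499
  k=2: C(33,2)·0.07^2·0.93^31 = 0.272773
1 − 0.590460 = 0.409540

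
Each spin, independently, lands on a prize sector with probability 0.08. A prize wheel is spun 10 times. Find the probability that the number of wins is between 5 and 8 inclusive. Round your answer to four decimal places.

0.0006

X ~ Binomial(10, 0.08); P(5 ≤ X ≤ 8) = Σ C(10,k) p^k (1−p)^(10−k) over k:
  k=5: C(10,5)·0.08^5·0.92^5 = 0.000544
  k=6: C(10,6)·0.08^6·0.92^4 = 0.000039
  k=7: C(10,7)·0.08^7·0.92^3 = 0.000002
  k=8: C(10,8)·0.08^8·0.92^2 = 0.000000
Total = 0.000586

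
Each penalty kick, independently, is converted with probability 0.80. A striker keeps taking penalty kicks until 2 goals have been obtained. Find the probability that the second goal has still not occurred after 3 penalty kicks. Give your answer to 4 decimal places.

0.1040

Needing more than 3 penalty kicks ⇔ fewer than 2 successes in the first 3. With X ~ Binomial(3, 0.80), P(Y > 3) = P(X ≤ 1).
  k=0: C(3,0)·0.80^0·0.20^3 = 0.008000
  k=1: C(3,1)·0.80^1·0.20^2 = 0.096000
P(X ≤ 1) = 0.104000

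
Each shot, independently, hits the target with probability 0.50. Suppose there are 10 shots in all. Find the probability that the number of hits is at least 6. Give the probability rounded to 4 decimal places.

0.3770

X ~ Binomial(10, 0.50); P(X ≥ 6) = Σ C(10,k) p^k (1−p)^(10−k) over k:
  k=6: C(10,6)·0.50^6·0.50^4 = 0.205078
  k=7: C(10,7)·0.50^7·0.50^3 = 0.117188
  k=8: C(10,8)·0.50^8·0.50^2 = 0.043945
  k=9: C(10,9)·0.50^9·0.50^1 = 0.009766
  k=10: C(10,10)·0.50^10·0.50^0 = 0.000977
Total = 0.376953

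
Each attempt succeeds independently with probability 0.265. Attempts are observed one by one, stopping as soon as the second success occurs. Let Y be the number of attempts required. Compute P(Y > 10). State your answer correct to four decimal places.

0.2119

Needing more than 10 attempts ⇔ fewer than 2 successes in the first 10. With X ~ Binomial(10, 0.265), P(Y > 10) = P(X ≤ 1).
  k=0: C(10,0)·0.265^0·0.735^10 = 0.046012
  k=1: C(10,1)·0.265^1·0.735^9 = 0.165894
P(X ≤ 1) = 0.211907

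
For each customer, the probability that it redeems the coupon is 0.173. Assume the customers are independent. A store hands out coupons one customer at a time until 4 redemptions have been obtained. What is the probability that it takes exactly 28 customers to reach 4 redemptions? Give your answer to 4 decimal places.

0.0274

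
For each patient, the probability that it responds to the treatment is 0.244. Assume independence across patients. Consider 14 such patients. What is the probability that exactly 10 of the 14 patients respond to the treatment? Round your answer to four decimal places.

0.0002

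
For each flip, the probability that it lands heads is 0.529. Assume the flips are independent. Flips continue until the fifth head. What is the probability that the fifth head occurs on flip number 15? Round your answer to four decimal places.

Y = trial on which the fifth success occurs; negative binomial, r=5, p=0.529.
P(Y=15) = C(14,4) · p^5 · (1−p)^10
= 1001 · 0.041427 · 0.00053729 = 0.022280

0.0223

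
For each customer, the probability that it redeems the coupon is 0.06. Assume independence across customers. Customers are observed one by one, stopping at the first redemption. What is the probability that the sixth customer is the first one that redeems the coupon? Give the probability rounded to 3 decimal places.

0.044

Geometric (trials to first success), p = 0.06.
P(Y = 6) = (1−p)^5 · p = 0.7339 · 0.06 = 0.04403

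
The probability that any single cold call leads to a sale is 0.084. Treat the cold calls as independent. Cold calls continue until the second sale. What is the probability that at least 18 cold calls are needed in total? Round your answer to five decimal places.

Needing more than 17 cold calls ⇔ fewer than 2 successes in the first 17. With X ~ Binomial(17, 0.084), P(Y > 17) = P(X ≤ 1).
  k=0: C(17,0)·0.084^0·0.916^17 = 0.2250210
  k=1: C(17,1)·0.084^1·0.916^16 = 0.3507969
P(X ≤ 1) = 0.5758179

0.57582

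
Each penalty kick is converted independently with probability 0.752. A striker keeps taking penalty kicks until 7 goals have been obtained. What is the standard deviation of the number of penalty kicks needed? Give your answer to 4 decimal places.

Y = total penalty kicks until the seventh success; negative binomial with r=7, p=0.752.
SD(Y) = √[r(1−p)/p²] = √(3.069828) = 1.752092

1.7521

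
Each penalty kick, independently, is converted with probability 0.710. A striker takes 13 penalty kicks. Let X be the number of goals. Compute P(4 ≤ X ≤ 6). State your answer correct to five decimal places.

0.05217

X ~ Binomial(13, 0.71); P(4 ≤ X ≤ 6) = Σ C(13,k) p^k (1−p)^(13−k) over k:
  k=4: C(13,4)·0.71^4·0.29^9 = 0.0026359
  k=5: C(13,5)·0.71^5·0.29^8 = 0.0116159
  k=6: C(13,6)·0.71^6·0.29^7 = 0.0379187
Total = 0.0521705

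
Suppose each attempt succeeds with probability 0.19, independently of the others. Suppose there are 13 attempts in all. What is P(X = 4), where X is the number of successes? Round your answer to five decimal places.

0.13986

X ~ Binomial(n=13, p=0.19).
P(X=4) = C(13,4) · p^4 · (1−p)^9
= 715 · 0.0013032 · 0.15009 = 0.1398575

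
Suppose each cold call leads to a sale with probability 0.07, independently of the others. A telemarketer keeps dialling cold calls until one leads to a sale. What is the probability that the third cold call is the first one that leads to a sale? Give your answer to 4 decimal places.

0.0605

Geometric (trials to first success), p = 0.07.
P(Y = 3) = (1−p)^2 · p = 0.8649 · 0.07 = 0.060543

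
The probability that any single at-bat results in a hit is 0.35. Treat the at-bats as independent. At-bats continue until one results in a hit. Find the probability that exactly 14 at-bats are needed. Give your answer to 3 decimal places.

Geometric (trials to first success), p = 0.35.
P(Y = 14) = (1−p)^13 · p = 0.0036972 · 0.35 = 0.00129

0.001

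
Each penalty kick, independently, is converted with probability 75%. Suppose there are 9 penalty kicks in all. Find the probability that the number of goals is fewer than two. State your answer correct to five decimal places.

X ~ Binomial(9, 0.75); P(X ≤ 1) = Σ C(9,k) p^k (1−p)^(9−k) over k:
  k=0: C(9,0)·0.75^0·0.25^9 = 0.0000038
  k=1: C(9,1)·0.75^1·0.25^8 = 0.0001030
Total = 0.0001068

0.00011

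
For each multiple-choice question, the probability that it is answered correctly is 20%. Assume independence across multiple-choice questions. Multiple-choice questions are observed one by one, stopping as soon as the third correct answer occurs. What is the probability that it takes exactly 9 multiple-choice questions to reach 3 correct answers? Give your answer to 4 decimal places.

Y = trial on which the third success occurs; negative binomial, r=3, p=0.20.
P(Y=9) = C(8,2) · p^3 · (1−p)^6
= 28 · 0.008 · 0.26214 = 0.058720

0.0587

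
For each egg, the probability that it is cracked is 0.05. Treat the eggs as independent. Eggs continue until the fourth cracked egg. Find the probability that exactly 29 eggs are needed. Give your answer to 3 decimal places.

0.006

Y = trial on which the fourth success occurs; negative binomial, r=4, p=0.05.
P(Y=29) = C(28,3) · p^4 · (1−p)^25
= 3276 · 6.25e-06 · 0.27739 = 0.00568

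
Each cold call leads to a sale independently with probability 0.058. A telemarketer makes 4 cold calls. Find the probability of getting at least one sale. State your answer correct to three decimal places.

0.213

P(at least one) = 1 − P(none) = 1 − (1 − 0.058)^4
= 1 − 0.78741 = 0.21259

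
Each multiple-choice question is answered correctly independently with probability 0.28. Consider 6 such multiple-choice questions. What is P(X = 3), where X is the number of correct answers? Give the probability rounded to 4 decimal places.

0.1639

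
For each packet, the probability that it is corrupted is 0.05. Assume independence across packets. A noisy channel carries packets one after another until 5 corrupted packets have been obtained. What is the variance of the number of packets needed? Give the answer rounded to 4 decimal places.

1900.0000

Y = total packets until the fifth success; negative binomial with r=5, p=0.05.
Var(Y) = r(1−p)/p² = 5·0.95 / 0.05² = 1900.000000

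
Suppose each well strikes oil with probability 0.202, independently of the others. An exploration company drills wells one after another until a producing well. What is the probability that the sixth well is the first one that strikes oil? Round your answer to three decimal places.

0.065

Geometric (trials to first success), p = 0.202.
P(Y = 6) = (1−p)^5 · p = 0.3236 · 0.202 = 0.06537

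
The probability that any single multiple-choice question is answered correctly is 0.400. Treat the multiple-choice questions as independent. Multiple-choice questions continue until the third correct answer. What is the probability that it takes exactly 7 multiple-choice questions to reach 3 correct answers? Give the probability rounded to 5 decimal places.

Y = trial on which the third success occurs; negative binomial, r=3, p=0.40.
P(Y=7) = C(6,2) · p^3 · (1−p)^4
= 15 · 0.064 · 0.1296 = 0.1244160

0.12442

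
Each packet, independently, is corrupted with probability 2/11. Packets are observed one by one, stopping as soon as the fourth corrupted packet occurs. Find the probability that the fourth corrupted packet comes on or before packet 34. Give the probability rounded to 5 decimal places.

Finishing within 34 packets ⇔ at least 4 successes in the first 34. With X ~ Binomial(34, 0.181818), P(Y ≤ 34) = 1 − P(X ≤ 3).
  k=0: C(34,0)·0.181818^0·0.818182^34 = 0.0010887
  k=1: C(34,1)·0.181818^1·0.818182^33 = 0.0082255
  k=2: C(34,2)·0.181818^2·0.818182^32 = 0.0301600
  k=3: C(34,3)·0.181818^3·0.818182^31 = 0.0714905
1 − 0.1109646 = 0.8890354

0.88904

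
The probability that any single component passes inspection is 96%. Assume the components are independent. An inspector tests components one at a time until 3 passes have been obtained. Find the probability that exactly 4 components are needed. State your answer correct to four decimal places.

Y = trial on which the third success occurs; negative binomial, r=3, p=0.96.
P(Y=4) = C(3,2) · p^3 · (1−p)^1
= 3 · 0.88474 · 0.04 = 0.106168

0.1062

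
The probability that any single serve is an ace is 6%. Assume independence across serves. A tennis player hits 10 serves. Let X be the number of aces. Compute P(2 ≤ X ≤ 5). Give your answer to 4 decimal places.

X ~ Binomial(10, 0.06); P(2 ≤ X ≤ 5) = Σ C(10,k) p^k (1−p)^(10−k) over k:
  k=2: C(10,2)·0.06^2·0.94^8 = 0.098750
  k=3: C(10,3)·0.06^3·0.94^7 = 0.016809
  k=4: C(10,4)·0.06^4·0.94^6 = 0.001878
  k=5: C(10,5)·0.06^5·0.94^5 = 0.000144
Total = 0.117580

0.1176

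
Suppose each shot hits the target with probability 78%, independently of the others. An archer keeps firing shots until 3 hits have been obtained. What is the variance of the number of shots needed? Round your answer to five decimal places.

1.08481

Y = total shots until the third success; negative binomial with r=3, p=0.78.
Var(Y) = r(1−p)/p² = 3·0.22 / 0.78² = 1.0848126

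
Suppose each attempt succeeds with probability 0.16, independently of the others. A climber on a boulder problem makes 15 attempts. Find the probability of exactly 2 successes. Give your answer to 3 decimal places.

X ~ Binomial(n=15, p=0.16).
P(X=2) = C(15,2) · p^2 · (1−p)^13
= 105 · 0.0256 · 0.10366 = 0.27865

0.279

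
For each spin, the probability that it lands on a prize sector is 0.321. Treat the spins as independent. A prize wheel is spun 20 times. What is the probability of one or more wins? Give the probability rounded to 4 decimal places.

P(at least one) = 1 − P(none) = 1 − (1 − 0.321)^20
= 1 − 0.000434 = 0.999566

0.9996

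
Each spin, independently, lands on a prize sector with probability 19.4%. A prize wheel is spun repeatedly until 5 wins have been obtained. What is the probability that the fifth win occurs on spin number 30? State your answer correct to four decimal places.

0.0297

Y = trial on which the fifth success occurs; negative binomial, r=5, p=0.194.
P(Y=30) = C(29,4) · p^5 · (1−p)^25
= 23751 · 0.00027479 · 0.0045538 = 0.029721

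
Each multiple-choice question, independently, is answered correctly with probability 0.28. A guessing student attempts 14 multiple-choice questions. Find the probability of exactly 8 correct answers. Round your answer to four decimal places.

0.0158

X ~ Binomial(n=14, p=0.28).
P(X=8) = C(14,8) · p^8 · (1−p)^6
= 3003 · 3.778e-05 · 0.13931 = 0.015806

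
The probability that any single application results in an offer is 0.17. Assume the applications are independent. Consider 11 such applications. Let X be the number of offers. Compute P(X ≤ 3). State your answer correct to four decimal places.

0.8987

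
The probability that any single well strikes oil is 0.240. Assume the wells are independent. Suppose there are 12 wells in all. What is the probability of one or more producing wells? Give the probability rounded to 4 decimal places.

P(at least one) = 1 − P(none) = 1 − (1 − 0.24)^12
= 1 − 0.037133 = 0.962867

0.9629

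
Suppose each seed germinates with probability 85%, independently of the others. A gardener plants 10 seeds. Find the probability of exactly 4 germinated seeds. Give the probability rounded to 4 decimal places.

0.0012

X ~ Binomial(n=10, p=0.85).
P(X=4) = C(10,4) · p^4 · (1−p)^6
= 210 · 0.52201 · 1.1391e-05 = 0.001249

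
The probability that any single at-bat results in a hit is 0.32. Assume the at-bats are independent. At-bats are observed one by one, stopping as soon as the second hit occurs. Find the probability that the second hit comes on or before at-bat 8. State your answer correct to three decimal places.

0.782

Finishing within 8 at-bats ⇔ at least 2 successes in the first 8. With X ~ Binomial(8, 0.32), P(Y ≤ 8) = 1 − P(X ≤ 1).
  k=0: C(8,0)·0.32^0·0.68^8 = 0.04572
  k=1: C(8,1)·0.32^1·0.68^7 = 0.17211
1 − 0.21782 = 0.78218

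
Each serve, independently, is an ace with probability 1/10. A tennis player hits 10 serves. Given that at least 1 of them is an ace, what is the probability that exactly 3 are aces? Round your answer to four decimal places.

X ~ Binomial(10, 0.10). Want P(X=3 | X≥1) = P(X=3) / P(X≥1).
P(X=3) = C(10,3)·0.10^3·0.90^7 = 0.057396
P(X≥1) = 1 − 0.348678 = 0.651322
Ratio = 0.057396 / 0.651322 = 0.088122

0.0881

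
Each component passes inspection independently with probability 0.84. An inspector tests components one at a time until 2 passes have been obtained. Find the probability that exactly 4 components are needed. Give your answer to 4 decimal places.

Y = trial on which the second success occurs; negative binomial, r=2, p=0.84.
P(Y=4) = C(3,1) · p^2 · (1−p)^2
= 3 · 0.7056 · 0.0256 = 0.054190

0.0542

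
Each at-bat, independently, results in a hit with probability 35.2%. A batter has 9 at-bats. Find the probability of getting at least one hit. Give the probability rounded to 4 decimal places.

0.9799

P(at least one) = 1 − P(none) = 1 − (1 − 0.352)^9
= 1 − 0.020145 = 0.979855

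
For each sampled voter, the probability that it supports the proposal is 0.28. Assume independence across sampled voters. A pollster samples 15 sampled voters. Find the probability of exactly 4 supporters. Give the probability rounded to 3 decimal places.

X ~ Binomial(n=15, p=0.28).
P(X=4) = C(15,4) · p^4 · (1−p)^11
= 1365 · 0.0061466 · 0.026956 = 0.22616

0.226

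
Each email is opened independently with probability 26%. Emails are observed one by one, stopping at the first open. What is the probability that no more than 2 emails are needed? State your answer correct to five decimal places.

0.45240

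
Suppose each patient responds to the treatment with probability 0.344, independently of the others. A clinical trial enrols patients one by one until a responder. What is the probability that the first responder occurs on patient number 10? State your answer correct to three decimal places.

0.008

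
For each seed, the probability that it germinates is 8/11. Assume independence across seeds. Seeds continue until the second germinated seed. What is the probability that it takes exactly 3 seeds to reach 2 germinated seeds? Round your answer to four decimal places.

0.2885

Y = trial on which the second success occurs; negative binomial, r=2, p=0.727273.
P(Y=3) = C(2,1) · p^2 · (1−p)^1
= 2 · 0.52893 · 0.27273 = 0.288505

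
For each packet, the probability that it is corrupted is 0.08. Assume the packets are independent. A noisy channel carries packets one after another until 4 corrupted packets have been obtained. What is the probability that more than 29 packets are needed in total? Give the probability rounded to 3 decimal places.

Needing more than 29 packets ⇔ fewer than 4 successes in the first 29. With X ~ Binomial(29, 0.08), P(Y > 29) = P(X ≤ 3).
  k=0: C(29,0)·0.08^0·0.92^29 = 0.08909
  k=1: C(29,1)·0.08^1·0.92^28 = 0.22467
  k=2: C(29,2)·0.08^2·0.92^27 = 0.27351
  k=3: C(29,3)·0.08^3·0.92^26 = 0.21405
P(X ≤ 3) = 0.80133

0.801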